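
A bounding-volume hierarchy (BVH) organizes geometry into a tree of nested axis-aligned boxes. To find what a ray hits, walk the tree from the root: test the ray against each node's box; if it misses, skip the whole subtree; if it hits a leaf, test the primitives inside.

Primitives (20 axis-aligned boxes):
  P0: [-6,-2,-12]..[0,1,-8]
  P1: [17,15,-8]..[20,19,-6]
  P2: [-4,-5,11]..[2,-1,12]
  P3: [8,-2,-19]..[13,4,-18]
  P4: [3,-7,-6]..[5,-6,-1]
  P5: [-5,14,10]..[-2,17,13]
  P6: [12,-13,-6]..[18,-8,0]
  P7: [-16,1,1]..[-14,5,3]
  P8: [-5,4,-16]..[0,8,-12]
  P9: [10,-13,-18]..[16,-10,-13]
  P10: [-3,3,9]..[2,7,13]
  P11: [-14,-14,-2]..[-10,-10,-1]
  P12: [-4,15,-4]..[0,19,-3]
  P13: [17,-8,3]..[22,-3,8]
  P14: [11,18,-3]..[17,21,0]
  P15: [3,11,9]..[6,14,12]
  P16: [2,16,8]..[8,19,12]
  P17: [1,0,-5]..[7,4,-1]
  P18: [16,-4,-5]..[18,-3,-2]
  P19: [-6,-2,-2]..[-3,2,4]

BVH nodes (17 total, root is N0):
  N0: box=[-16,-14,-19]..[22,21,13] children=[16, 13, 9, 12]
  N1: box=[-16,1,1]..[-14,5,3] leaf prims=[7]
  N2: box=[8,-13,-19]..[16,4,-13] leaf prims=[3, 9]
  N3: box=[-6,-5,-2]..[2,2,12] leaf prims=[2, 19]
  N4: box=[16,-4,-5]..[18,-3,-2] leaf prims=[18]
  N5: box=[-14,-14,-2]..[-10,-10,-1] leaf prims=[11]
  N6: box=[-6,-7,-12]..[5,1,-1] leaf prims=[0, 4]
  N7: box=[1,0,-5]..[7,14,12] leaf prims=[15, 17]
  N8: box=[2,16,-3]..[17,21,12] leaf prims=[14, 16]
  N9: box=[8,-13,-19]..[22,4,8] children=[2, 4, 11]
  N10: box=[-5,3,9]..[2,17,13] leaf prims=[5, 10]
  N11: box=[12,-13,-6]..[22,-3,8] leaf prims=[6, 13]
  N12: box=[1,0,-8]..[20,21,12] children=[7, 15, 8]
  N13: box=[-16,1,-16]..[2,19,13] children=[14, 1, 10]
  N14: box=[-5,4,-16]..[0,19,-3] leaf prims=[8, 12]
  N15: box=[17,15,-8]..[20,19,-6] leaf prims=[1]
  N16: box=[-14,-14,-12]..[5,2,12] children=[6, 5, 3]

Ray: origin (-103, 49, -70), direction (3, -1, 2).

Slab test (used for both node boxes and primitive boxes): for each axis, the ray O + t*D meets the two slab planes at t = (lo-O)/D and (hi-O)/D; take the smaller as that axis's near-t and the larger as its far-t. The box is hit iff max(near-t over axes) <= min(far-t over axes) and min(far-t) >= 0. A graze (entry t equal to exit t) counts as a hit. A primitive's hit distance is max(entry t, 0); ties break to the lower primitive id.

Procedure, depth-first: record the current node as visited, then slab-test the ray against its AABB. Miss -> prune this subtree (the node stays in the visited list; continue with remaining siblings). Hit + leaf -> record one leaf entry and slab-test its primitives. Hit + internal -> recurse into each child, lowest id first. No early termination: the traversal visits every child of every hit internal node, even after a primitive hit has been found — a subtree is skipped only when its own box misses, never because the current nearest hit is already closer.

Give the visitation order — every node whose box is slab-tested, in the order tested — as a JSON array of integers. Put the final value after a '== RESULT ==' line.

Trace the traversal:
N0 x:[29,125/3] y:[28,63] z:[51/2,83/2] -> hit [29,83/2], descend [9, 12, 13, 16]
  N9 x:[37,125/3] y:[45,62] z:[51/2,39] -> miss, prune
  N12 x:[104/3,41] y:[28,49] z:[31,41] -> hit [104/3,41], descend [7, 8, 15]
    N7 x:[104/3,110/3] y:[35,49] z:[65/2,41] -> hit [35,110/3] leaf, test {P15(miss), P17(miss)}
    N8 x:[35,40] y:[28,33] z:[67/2,41] -> miss, prune
    N15 x:[40,41] y:[30,34] z:[31,32] -> miss, prune
  N13 x:[29,35] y:[30,48] z:[27,83/2] -> hit [30,35], descend [1, 10, 14]
    N1 x:[29,89/3] y:[44,48] z:[71/2,73/2] -> miss, prune
    N10 x:[98/3,35] y:[32,46] z:[79/2,83/2] -> miss, prune
    N14 x:[98/3,103/3] y:[30,45] z:[27,67/2] -> hit [98/3,67/2] leaf, test {P8(miss), P12@t=33}
  N16 x:[89/3,36] y:[47,63] z:[29,41] -> miss, prune

Summary -> nodes [0, 9, 12, 7, 8, 15, 13, 1, 10, 14, 16]; box-tests=11; leaf-entries=2; first=P12

== RESULT ==
[0, 9, 12, 7, 8, 15, 13, 1, 10, 14, 16]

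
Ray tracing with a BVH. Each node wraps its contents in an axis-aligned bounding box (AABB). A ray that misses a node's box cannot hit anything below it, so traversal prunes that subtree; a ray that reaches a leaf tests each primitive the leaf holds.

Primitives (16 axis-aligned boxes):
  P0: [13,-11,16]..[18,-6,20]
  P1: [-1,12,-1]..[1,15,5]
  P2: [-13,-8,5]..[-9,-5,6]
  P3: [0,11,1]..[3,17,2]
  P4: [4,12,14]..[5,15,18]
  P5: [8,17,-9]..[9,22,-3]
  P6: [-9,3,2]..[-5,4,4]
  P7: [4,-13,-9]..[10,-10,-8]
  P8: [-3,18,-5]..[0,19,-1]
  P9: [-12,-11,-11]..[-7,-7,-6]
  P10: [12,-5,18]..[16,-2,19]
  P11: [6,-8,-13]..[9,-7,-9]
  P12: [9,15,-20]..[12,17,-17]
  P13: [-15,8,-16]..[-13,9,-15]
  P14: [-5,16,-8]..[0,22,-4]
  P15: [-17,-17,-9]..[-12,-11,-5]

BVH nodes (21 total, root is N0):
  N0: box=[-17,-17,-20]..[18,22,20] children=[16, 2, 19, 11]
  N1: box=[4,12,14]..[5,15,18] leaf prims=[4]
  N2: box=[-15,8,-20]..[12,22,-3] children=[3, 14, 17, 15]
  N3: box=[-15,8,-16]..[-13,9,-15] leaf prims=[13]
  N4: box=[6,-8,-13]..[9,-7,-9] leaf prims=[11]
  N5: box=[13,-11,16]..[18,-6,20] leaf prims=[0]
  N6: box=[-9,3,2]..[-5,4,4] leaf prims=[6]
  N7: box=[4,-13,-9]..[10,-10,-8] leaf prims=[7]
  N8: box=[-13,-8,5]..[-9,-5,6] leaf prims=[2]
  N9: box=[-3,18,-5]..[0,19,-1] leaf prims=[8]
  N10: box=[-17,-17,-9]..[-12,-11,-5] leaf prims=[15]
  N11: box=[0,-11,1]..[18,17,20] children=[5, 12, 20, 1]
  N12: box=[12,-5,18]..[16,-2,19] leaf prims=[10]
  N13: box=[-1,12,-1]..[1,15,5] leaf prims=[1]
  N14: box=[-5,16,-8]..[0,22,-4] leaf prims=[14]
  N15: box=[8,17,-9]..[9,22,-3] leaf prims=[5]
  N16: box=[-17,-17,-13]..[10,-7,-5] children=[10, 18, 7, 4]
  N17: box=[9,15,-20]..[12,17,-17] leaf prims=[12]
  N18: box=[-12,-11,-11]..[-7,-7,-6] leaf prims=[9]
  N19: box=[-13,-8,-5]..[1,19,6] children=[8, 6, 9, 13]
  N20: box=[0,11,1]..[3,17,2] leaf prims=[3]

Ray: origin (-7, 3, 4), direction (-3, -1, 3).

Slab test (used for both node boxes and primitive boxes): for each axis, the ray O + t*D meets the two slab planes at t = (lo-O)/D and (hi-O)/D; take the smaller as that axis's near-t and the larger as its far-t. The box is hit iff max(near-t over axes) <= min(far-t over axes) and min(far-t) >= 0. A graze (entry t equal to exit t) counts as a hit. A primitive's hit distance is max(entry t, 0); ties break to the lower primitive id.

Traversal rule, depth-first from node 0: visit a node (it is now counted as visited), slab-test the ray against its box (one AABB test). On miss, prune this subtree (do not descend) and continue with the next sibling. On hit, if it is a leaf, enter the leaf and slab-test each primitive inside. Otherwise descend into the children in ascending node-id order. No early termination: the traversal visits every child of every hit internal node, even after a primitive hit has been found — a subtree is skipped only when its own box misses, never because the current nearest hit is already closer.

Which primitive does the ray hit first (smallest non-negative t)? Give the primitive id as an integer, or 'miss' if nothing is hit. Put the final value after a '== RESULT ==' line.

Traverse from the root:
N0 x:[-25/3,10/3] y:[-19,20] z:[-8,16/3] -> hit [-8,10/3], descend [2, 11, 16, 19]
  N2 x:[-19/3,8/3] y:[-19,-5] z:[-8,-7/3] -> miss, prune
  N11 x:[-25/3,-7/3] y:[-14,14] z:[-1,16/3] -> miss, prune
  N16 x:[-17/3,10/3] y:[10,20] z:[-17/3,-3] -> miss, prune
  N19 x:[-8/3,2] y:[-16,11] z:[-3,2/3] -> hit [-8/3,2/3], descend [6, 8, 9, 13]
    N6 x:[-2/3,2/3] y:[-1,0] z:[-2/3,0] -> hit [-2/3,0] leaf, test {P6@t=0}
    N8 x:[2/3,2] y:[8,11] z:[1/3,2/3] -> miss, prune
    N9 x:[-7/3,-4/3] y:[-16,-15] z:[-3,-5/3] -> miss, prune
    N13 x:[-8/3,-2] y:[-12,-9] z:[-5/3,1/3] -> miss, prune

order=[0, 2, 11, 16, 19, 6, 8, 9, 13]  |boxes|=9  |leaves|=1  hit=P6

== RESULT ==
6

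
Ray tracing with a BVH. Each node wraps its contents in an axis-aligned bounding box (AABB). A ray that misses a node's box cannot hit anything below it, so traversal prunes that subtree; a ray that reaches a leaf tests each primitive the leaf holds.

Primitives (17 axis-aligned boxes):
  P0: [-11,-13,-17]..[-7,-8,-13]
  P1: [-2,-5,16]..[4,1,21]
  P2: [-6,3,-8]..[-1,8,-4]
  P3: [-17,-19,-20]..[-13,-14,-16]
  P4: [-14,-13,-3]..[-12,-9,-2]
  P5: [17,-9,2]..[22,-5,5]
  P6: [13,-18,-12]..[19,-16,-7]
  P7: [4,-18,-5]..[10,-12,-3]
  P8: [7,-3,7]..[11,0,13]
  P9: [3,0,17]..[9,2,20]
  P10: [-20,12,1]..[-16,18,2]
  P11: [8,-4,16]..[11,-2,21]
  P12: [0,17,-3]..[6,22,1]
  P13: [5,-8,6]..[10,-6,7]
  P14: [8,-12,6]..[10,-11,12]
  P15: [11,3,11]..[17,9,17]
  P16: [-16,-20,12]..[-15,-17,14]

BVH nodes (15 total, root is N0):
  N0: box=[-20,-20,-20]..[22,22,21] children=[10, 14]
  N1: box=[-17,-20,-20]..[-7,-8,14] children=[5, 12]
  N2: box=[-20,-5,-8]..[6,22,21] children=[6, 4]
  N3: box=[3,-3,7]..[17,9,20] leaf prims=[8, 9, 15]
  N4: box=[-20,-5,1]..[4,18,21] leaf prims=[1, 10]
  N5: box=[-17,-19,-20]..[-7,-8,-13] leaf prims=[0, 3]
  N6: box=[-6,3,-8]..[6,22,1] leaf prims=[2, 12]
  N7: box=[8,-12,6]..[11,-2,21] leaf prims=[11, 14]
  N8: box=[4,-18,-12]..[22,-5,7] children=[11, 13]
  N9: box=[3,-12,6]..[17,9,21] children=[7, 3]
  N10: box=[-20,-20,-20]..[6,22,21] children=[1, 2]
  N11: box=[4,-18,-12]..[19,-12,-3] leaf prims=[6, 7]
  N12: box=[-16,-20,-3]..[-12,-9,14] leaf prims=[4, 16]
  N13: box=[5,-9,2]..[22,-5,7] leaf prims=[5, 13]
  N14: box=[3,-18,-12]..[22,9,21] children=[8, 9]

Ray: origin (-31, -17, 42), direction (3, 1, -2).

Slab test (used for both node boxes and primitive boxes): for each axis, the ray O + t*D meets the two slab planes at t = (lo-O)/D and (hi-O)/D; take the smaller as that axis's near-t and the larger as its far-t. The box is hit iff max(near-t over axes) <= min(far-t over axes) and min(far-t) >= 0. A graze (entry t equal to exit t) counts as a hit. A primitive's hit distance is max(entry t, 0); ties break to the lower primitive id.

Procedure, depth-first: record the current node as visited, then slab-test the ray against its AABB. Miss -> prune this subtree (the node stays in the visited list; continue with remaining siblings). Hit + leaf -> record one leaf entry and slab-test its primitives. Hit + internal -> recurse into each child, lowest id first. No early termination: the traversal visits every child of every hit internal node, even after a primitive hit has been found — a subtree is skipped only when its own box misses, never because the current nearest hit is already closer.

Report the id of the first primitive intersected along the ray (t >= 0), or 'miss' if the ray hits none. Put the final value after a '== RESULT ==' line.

Walk:
N0 x:[11/3,53/3] y:[-3,39] z:[21/2,31] -> hit [21/2,53/3], descend [10, 14]
  N10 x:[11/3,37/3] y:[-3,39] z:[21/2,31] -> hit [21/2,37/3], descend [1, 2]
    N1 x:[14/3,8] y:[-3,9] z:[14,31] -> miss, prune
    N2 x:[11/3,37/3] y:[12,39] z:[21/2,25] -> hit [12,37/3], descend [4, 6]
      N4 x:[11/3,35/3] y:[12,35] z:[21/2,41/2] -> miss, prune
      N6 x:[25/3,37/3] y:[20,39] z:[41/2,25] -> miss, prune
  N14 x:[34/3,53/3] y:[-1,26] z:[21/2,27] -> hit [34/3,53/3], descend [8, 9]
    N8 x:[35/3,53/3] y:[-1,12] z:[35/2,27] -> miss, prune
    N9 x:[34/3,16] y:[5,26] z:[21/2,18] -> hit [34/3,16], descend [3, 7]
      N3 x:[34/3,16] y:[14,26] z:[11,35/2] -> hit [14,16] leaf, test {P8(miss), P9(miss), P15(miss)}
      N7 x:[13,14] y:[5,15] z:[21/2,18] -> hit [13,14] leaf, test {P11@t=13, P14(miss)}

Summary -> nodes [0, 10, 1, 2, 4, 6, 14, 8, 9, 3, 7]; box-tests=11; leaf-entries=2; first=P11

== RESULT ==
11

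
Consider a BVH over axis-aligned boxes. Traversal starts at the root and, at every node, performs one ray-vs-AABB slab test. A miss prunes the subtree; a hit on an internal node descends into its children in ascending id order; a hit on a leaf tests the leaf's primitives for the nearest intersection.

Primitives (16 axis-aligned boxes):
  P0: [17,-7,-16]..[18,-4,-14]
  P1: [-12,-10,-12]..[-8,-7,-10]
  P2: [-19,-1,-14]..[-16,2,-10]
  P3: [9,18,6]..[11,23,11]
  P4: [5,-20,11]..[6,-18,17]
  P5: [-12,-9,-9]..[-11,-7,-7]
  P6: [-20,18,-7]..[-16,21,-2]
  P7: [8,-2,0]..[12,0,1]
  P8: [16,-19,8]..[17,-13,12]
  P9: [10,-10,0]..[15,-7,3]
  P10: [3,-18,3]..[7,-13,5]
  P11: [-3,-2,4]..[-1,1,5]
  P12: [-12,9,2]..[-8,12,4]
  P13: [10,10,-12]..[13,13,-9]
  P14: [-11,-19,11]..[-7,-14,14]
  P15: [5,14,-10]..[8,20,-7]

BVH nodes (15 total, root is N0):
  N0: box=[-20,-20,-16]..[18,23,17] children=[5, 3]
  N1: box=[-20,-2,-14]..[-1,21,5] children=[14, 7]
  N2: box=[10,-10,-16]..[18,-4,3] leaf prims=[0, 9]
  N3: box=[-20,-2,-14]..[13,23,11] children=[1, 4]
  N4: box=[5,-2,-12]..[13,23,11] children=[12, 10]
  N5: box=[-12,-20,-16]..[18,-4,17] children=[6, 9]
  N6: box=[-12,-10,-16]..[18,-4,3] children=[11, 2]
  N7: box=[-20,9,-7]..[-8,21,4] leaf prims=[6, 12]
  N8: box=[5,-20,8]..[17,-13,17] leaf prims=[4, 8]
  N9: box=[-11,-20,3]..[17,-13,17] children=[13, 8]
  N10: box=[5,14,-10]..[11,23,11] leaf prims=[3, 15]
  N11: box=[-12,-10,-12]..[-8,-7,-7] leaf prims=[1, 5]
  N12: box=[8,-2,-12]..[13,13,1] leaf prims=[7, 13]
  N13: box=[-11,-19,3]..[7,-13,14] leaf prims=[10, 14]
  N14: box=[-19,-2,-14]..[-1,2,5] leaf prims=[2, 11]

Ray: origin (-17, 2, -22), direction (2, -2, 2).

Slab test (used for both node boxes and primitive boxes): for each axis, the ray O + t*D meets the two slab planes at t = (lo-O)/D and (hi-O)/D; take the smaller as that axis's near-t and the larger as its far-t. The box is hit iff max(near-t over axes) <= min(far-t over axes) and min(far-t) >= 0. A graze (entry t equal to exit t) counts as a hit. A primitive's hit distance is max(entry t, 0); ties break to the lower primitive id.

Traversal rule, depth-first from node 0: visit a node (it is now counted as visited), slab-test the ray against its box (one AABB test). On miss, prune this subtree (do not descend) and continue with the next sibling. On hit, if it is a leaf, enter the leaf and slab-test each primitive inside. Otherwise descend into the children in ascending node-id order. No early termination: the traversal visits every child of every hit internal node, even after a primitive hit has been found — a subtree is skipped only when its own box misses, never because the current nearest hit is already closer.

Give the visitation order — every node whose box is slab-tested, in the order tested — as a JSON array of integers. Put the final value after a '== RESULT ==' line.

Traverse from the root:
N0 x:[-3/2,35/2] y:[-21/2,11] z:[3,39/2] -> hit [3,11], descend [3, 5]
  N3 x:[-3/2,15] y:[-21/2,2] z:[4,33/2] -> miss, prune
  N5 x:[5/2,35/2] y:[3,11] z:[3,39/2] -> hit [3,11], descend [6, 9]
    N6 x:[5/2,35/2] y:[3,6] z:[3,25/2] -> hit [3,6], descend [2, 11]
      N2 x:[27/2,35/2] y:[3,6] z:[3,25/2] -> miss, prune
      N11 x:[5/2,9/2] y:[9/2,6] z:[5,15/2] -> miss, prune
    N9 x:[3,17] y:[15/2,11] z:[25/2,39/2] -> miss, prune

Visited [0, 3, 5, 6, 2, 11, 9]. Tests: 7 box, 0 leaf. Nearest: miss.

== RESULT ==
[0, 3, 5, 6, 2, 11, 9]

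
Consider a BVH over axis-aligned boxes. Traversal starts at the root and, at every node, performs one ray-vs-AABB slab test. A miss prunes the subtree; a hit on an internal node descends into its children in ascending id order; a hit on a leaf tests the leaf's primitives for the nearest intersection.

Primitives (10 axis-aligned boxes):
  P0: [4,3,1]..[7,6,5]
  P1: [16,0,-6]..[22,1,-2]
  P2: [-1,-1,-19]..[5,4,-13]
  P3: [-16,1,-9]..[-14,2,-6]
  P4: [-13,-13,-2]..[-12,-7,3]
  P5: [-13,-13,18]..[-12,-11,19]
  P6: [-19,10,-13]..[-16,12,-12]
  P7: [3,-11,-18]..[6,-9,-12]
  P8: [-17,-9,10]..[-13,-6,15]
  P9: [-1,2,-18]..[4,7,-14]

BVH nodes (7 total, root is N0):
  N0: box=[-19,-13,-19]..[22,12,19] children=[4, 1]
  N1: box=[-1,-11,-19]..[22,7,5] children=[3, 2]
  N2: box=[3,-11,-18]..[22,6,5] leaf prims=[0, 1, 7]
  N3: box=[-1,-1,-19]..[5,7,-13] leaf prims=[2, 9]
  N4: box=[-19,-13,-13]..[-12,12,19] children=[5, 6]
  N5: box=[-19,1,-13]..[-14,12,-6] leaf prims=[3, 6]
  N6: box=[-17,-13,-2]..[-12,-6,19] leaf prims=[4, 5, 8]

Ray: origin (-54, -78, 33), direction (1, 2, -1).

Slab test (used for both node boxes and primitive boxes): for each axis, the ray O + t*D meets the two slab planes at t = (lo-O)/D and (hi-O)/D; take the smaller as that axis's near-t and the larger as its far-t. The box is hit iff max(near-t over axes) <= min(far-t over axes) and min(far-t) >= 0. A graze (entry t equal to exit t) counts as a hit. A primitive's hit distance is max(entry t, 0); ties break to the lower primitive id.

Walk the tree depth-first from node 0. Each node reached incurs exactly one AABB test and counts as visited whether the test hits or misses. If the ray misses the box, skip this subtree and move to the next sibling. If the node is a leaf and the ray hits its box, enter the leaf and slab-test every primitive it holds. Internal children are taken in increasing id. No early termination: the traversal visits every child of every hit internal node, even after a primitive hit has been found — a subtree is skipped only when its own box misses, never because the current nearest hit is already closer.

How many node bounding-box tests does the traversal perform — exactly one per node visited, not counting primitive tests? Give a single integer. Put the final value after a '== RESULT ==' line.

Trace the traversal:
N0 x:[35,76] y:[65/2,45] z:[14,52] -> hit [35,45], descend [1, 4]
  N1 x:[53,76] y:[67/2,85/2] z:[28,52] -> miss, prune
  N4 x:[35,42] y:[65/2,45] z:[14,46] -> hit [35,42], descend [5, 6]
    N5 x:[35,40] y:[79/2,45] z:[39,46] -> hit [79/2,40] leaf, test {P3@t=79/2, P6(miss)}
    N6 x:[37,42] y:[65/2,36] z:[14,35] -> miss, prune

5 AABB tests over nodes [0, 1, 4, 5, 6]; 1 leaf entered; closest P3.

== RESULT ==
5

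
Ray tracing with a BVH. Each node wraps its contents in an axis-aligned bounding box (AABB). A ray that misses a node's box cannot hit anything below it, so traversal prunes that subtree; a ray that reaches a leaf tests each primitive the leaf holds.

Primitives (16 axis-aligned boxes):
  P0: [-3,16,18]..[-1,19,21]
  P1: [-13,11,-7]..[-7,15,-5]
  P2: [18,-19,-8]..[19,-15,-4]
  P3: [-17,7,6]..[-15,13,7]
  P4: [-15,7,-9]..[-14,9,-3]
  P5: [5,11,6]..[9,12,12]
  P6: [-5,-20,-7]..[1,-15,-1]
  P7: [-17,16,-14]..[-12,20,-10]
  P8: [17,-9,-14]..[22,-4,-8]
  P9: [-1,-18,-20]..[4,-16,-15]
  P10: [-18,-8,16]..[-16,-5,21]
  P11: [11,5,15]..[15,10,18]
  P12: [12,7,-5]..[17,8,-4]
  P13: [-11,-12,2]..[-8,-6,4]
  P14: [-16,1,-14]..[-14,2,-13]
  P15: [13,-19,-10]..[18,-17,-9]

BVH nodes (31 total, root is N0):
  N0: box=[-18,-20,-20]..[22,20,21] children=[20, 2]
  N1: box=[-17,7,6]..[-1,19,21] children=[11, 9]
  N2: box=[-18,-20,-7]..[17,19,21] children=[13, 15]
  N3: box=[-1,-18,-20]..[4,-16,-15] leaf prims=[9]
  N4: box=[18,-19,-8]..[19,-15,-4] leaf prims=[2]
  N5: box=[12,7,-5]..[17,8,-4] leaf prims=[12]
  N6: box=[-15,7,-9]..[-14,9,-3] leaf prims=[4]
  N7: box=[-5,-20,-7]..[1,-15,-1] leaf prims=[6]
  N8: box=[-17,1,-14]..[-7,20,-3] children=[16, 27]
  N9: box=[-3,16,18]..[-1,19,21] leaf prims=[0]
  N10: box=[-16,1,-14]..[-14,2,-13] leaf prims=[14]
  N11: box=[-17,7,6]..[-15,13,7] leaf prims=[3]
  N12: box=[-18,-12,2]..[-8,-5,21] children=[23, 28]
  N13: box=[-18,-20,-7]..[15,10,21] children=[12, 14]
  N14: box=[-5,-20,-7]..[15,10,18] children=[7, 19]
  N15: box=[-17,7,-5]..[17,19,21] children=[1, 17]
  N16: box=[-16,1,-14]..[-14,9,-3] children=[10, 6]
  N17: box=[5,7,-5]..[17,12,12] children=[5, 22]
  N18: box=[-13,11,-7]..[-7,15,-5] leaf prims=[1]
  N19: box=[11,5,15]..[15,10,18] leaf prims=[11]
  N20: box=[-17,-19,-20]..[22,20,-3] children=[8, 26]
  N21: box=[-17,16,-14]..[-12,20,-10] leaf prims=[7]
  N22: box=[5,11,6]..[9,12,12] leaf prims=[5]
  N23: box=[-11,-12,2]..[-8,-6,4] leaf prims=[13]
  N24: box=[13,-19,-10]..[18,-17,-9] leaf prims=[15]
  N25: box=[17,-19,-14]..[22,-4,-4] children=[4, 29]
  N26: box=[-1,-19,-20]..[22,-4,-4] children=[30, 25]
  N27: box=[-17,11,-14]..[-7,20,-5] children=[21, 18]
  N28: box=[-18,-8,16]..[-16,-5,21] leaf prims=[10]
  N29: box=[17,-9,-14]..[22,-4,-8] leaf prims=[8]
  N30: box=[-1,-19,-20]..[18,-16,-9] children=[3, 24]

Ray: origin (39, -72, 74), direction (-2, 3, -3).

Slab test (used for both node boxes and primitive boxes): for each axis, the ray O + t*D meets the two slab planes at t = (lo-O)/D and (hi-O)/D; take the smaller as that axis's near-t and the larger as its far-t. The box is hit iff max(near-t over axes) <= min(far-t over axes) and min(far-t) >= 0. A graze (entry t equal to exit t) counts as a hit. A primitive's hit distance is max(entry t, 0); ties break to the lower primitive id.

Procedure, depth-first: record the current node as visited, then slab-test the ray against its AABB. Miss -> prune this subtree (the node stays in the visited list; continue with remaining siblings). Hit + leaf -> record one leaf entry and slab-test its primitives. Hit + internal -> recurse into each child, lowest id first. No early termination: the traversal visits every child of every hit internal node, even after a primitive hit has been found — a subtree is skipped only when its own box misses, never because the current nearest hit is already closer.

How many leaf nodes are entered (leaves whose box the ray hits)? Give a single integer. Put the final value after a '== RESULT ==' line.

Traverse from the root:
N0 x:[17/2,57/2] y:[52/3,92/3] z:[53/3,94/3] -> hit [53/3,57/2], descend [2, 20]
  N2 x:[11,57/2] y:[52/3,91/3] z:[53/3,27] -> hit [53/3,27], descend [13, 15]
    N13 x:[12,57/2] y:[52/3,82/3] z:[53/3,27] -> hit [53/3,27], descend [12, 14]
      N12 x:[47/2,57/2] y:[20,67/3] z:[53/3,24] -> miss, prune
      N14 x:[12,22] y:[52/3,82/3] z:[56/3,27] -> hit [56/3,22], descend [7, 19]
        N7 x:[19,22] y:[52/3,19] z:[25,27] -> miss, prune
        N19 x:[12,14] y:[77/3,82/3] z:[56/3,59/3] -> miss, prune
    N15 x:[11,28] y:[79/3,91/3] z:[53/3,79/3] -> hit [79/3,79/3], descend [1, 17]
      N1 x:[20,28] y:[79/3,91/3] z:[53/3,68/3] -> miss, prune
      N17 x:[11,17] y:[79/3,28] z:[62/3,79/3] -> miss, prune
  N20 x:[17/2,28] y:[53/3,92/3] z:[77/3,94/3] -> hit [77/3,28], descend [8, 26]
    N8 x:[23,28] y:[73/3,92/3] z:[77/3,88/3] -> hit [77/3,28], descend [16, 27]
      N16 x:[53/2,55/2] y:[73/3,27] z:[77/3,88/3] -> hit [53/2,27], descend [6, 10]
        N6 x:[53/2,27] y:[79/3,27] z:[77/3,83/3] -> hit [53/2,27] leaf, test {P4@t=53/2}
        N10 x:[53/2,55/2] y:[73/3,74/3] z:[29,88/3] -> miss, prune
      N27 x:[23,28] y:[83/3,92/3] z:[79/3,88/3] -> hit [83/3,28], descend [18, 21]
        N18 x:[23,26] y:[83/3,29] z:[79/3,27] -> miss, prune
        N21 x:[51/2,28] y:[88/3,92/3] z:[28,88/3] -> miss, prune
    N26 x:[17/2,20] y:[53/3,68/3] z:[26,94/3] -> miss, prune

Visited [0, 2, 13, 12, 14, 7, 19, 15, 1, 17, 20, 8, 16, 6, 10, 27, 18, 21, 26]. Tests: 19 box, 1 leaf. Nearest: P4.

== RESULT ==
1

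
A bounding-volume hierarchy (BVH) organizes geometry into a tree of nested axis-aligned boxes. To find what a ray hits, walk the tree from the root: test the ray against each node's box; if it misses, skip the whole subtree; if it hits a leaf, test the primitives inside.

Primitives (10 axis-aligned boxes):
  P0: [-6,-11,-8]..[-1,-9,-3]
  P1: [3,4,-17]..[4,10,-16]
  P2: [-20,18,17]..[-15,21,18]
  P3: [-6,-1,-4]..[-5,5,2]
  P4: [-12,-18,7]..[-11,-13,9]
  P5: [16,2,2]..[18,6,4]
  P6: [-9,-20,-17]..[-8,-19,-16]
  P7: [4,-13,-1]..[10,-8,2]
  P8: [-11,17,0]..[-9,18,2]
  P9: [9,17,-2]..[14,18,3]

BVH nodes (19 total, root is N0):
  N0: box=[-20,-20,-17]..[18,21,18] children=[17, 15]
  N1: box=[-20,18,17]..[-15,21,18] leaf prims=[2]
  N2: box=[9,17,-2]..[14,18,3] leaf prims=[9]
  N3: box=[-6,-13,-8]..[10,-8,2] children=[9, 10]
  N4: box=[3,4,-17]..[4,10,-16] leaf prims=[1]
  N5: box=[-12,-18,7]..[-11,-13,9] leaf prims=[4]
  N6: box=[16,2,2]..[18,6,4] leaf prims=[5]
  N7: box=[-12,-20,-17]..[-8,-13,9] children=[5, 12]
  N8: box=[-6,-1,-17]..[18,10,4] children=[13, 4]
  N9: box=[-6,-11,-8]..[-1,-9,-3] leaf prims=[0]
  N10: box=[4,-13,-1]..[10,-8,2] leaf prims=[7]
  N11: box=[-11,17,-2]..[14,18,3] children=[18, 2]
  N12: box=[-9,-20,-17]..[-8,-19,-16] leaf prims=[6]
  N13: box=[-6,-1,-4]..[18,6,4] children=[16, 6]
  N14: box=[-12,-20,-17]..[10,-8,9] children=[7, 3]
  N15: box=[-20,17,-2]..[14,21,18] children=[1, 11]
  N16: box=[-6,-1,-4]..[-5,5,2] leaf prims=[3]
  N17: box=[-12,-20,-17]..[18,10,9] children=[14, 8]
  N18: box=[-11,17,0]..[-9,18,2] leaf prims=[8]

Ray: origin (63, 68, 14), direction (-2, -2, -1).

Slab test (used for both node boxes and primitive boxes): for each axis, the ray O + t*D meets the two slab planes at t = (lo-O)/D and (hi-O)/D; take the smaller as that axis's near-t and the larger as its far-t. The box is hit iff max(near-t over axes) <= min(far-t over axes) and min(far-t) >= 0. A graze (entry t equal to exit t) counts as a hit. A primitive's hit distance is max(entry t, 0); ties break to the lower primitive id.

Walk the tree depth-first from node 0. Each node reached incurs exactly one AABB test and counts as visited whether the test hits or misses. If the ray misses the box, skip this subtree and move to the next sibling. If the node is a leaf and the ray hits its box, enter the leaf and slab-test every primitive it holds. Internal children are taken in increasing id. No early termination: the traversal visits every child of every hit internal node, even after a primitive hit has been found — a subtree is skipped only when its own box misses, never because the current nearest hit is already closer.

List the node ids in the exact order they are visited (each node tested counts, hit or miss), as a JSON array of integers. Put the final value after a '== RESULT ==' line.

Walk:
N0 x:[45/2,83/2] y:[47/2,44] z:[-4,31] -> hit [47/2,31], descend [15, 17]
  N15 x:[49/2,83/2] y:[47/2,51/2] z:[-4,16] -> miss, prune
  N17 x:[45/2,75/2] y:[29,44] z:[5,31] -> hit [29,31], descend [8, 14]
    N8 x:[45/2,69/2] y:[29,69/2] z:[10,31] -> hit [29,31], descend [4, 13]
      N4 x:[59/2,30] y:[29,32] z:[30,31] -> hit [30,30] leaf, test {P1@t=30}
      N13 x:[45/2,69/2] y:[31,69/2] z:[10,18] -> miss, prune
    N14 x:[53/2,75/2] y:[38,44] z:[5,31] -> miss, prune

Summary -> nodes [0, 15, 17, 8, 4, 13, 14]; box-tests=7; leaf-entries=1; first=P1

== RESULT ==
[0, 15, 17, 8, 4, 13, 14]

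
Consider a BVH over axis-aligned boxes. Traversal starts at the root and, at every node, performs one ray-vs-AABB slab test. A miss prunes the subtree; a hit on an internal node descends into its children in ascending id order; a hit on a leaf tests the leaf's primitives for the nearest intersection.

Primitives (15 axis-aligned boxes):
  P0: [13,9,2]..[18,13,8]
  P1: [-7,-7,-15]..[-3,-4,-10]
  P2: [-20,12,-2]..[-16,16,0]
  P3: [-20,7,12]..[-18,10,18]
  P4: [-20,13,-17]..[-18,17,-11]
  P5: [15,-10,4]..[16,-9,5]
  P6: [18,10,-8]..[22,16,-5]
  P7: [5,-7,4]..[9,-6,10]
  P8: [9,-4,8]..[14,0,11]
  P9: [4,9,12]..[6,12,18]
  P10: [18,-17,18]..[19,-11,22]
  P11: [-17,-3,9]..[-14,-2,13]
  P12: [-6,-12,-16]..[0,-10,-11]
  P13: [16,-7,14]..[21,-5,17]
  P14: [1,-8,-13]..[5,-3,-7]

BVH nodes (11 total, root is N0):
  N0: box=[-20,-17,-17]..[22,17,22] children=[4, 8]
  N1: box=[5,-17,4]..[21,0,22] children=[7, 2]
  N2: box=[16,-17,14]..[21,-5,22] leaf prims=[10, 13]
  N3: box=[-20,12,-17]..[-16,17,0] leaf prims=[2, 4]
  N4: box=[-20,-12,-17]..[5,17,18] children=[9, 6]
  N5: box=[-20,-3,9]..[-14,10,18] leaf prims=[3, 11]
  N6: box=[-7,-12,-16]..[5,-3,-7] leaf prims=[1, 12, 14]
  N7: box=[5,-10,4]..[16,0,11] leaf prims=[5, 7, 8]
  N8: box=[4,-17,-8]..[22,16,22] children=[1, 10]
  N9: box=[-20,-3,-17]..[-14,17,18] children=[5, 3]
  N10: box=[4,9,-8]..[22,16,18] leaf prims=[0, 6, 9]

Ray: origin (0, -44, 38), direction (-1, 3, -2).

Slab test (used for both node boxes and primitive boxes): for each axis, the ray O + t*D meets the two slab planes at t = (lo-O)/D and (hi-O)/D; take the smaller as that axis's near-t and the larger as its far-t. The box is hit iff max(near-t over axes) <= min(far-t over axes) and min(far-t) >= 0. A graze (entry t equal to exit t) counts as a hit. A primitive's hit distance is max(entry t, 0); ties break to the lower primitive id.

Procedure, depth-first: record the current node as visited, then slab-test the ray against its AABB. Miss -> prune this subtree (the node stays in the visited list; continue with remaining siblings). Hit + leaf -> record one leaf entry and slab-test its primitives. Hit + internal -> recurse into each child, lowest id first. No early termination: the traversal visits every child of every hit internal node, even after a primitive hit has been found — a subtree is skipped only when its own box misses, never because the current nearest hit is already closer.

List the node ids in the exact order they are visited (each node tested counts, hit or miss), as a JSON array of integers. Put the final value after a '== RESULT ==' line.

Walk:
N0 x:[-22,20] y:[9,61/3] z:[8,55/2] -> hit [9,20], descend [4, 8]
  N4 x:[-5,20] y:[32/3,61/3] z:[10,55/2] -> hit [32/3,20], descend [6, 9]
    N6 x:[-5,7] y:[32/3,41/3] z:[45/2,27] -> miss, prune
    N9 x:[14,20] y:[41/3,61/3] z:[10,55/2] -> hit [14,20], descend [3, 5]
      N3 x:[16,20] y:[56/3,61/3] z:[19,55/2] -> hit [19,20] leaf, test {P2@t=19, P4(miss)}
      N5 x:[14,20] y:[41/3,18] z:[10,29/2] -> hit [14,29/2] leaf, test {P3(miss), P11@t=14}
  N8 x:[-22,-4] y:[9,20] z:[8,23] -> miss, prune

order=[0, 4, 6, 9, 3, 5, 8]  |boxes|=7  |leaves|=2  hit=P11

== RESULT ==
[0, 4, 6, 9, 3, 5, 8]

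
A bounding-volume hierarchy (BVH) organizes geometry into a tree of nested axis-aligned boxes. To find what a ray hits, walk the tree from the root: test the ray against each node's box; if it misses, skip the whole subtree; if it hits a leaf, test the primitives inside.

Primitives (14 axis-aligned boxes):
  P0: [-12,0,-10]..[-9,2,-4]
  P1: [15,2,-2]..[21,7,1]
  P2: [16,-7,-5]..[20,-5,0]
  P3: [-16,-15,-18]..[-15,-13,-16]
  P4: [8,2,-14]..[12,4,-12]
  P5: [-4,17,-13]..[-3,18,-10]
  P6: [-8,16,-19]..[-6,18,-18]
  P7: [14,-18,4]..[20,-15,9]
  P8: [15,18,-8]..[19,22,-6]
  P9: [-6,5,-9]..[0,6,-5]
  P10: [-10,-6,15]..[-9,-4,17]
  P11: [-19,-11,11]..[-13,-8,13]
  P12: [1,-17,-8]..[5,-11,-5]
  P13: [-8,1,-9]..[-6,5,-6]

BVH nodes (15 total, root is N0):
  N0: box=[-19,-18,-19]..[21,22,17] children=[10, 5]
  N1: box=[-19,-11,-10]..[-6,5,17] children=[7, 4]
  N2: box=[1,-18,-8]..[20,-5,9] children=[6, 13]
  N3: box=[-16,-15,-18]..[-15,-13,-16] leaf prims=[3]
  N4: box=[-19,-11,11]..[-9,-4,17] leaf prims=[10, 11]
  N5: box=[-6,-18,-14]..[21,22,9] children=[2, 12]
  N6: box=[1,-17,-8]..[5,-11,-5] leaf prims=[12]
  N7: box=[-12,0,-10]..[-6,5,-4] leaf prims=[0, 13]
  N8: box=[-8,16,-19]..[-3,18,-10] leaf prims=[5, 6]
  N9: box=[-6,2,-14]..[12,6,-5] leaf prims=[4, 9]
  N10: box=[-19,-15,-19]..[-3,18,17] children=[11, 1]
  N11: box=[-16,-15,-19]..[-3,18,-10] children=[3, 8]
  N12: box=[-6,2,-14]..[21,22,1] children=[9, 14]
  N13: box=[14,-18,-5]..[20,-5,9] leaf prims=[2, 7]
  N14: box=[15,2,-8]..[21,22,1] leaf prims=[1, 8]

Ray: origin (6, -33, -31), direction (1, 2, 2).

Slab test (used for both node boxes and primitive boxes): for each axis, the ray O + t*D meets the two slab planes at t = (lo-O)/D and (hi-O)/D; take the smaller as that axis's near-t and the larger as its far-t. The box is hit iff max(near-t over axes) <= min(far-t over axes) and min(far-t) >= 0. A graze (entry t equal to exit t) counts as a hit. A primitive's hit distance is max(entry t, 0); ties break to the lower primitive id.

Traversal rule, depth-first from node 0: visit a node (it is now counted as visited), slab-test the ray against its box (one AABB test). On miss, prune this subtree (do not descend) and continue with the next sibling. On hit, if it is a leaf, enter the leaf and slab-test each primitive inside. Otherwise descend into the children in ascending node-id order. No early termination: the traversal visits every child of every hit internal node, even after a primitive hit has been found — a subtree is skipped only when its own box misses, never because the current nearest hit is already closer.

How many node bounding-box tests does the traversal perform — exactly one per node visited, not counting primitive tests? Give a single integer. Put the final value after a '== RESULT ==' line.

Trace the traversal:
N0 x:[-25,15] y:[15/2,55/2] z:[6,24] -> hit [15/2,15], descend [5, 10]
  N5 x:[-12,15] y:[15/2,55/2] z:[17/2,20] -> hit [17/2,15], descend [2, 12]
    N2 x:[-5,14] y:[15/2,14] z:[23/2,20] -> hit [23/2,14], descend [6, 13]
      N6 x:[-5,-1] y:[8,11] z:[23/2,13] -> miss, prune
      N13 x:[8,14] y:[15/2,14] z:[13,20] -> hit [13,14] leaf, test {P2@t=13, P7(miss)}
    N12 x:[-12,15] y:[35/2,55/2] z:[17/2,16] -> miss, prune
  N10 x:[-25,-9] y:[9,51/2] z:[6,24] -> miss, prune

order=[0, 5, 2, 6, 13, 12, 10]  |boxes|=7  |leaves|=1  hit=P2

== RESULT ==
7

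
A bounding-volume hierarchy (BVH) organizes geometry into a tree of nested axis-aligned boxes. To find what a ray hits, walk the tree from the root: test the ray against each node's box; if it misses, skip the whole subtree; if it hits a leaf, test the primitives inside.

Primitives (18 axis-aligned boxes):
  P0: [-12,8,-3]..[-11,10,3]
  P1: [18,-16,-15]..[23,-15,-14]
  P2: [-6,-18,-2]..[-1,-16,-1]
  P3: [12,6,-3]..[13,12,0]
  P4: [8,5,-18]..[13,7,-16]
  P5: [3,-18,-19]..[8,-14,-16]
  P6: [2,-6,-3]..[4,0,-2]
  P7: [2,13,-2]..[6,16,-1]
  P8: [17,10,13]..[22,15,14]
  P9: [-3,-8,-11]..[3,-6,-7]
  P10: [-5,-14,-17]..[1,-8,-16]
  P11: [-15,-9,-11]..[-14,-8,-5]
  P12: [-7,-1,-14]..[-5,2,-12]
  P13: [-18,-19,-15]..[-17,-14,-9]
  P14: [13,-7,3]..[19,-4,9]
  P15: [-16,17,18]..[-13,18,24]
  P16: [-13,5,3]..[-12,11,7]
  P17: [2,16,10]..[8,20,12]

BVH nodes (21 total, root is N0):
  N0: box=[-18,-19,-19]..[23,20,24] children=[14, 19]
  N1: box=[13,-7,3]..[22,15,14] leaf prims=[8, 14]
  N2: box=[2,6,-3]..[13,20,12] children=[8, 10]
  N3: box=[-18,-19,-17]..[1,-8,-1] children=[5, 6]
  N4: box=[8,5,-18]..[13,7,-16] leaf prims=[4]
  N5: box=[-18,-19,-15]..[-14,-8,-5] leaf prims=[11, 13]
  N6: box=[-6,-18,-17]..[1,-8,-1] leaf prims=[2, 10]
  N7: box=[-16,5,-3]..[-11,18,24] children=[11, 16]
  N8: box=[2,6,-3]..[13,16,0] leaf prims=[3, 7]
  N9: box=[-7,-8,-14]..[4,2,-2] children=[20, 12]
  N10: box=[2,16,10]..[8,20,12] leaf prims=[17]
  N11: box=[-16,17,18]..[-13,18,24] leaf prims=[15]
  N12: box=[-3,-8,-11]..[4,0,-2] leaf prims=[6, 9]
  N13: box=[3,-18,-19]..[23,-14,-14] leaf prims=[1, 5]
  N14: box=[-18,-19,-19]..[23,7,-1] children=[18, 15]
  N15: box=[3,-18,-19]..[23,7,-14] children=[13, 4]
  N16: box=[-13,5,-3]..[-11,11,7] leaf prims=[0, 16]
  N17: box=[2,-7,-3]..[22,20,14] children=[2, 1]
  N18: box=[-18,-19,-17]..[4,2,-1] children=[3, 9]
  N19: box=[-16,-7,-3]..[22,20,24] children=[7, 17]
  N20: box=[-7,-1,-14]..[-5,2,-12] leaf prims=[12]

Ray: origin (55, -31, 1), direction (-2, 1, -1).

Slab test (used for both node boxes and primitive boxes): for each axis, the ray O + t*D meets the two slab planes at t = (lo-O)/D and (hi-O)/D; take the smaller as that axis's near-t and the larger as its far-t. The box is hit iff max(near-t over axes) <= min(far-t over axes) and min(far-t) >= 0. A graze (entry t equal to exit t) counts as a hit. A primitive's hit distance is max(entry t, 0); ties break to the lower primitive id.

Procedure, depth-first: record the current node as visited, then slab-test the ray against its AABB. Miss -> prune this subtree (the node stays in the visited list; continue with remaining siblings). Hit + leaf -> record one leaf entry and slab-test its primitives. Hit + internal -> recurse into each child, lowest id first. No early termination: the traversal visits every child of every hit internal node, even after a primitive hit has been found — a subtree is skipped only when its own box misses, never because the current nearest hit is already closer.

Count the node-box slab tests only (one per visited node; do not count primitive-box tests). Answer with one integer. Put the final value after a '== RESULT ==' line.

Traverse from the root:
N0 x:[16,73/2] y:[12,51] z:[-23,20] -> hit [16,20], descend [14, 19]
  N14 x:[16,73/2] y:[12,38] z:[2,20] -> hit [16,20], descend [15, 18]
    N15 x:[16,26] y:[13,38] z:[15,20] -> hit [16,20], descend [4, 13]
      N4 x:[21,47/2] y:[36,38] z:[17,19] -> miss, prune
      N13 x:[16,26] y:[13,17] z:[15,20] -> hit [16,17] leaf, test {P1@t=16, P5(miss)}
    N18 x:[51/2,73/2] y:[12,33] z:[2,18] -> miss, prune
  N19 x:[33/2,71/2] y:[24,51] z:[-23,4] -> miss, prune

7 AABB tests over nodes [0, 14, 15, 4, 13, 18, 19]; 1 leaf entered; closest P1.

== RESULT ==
7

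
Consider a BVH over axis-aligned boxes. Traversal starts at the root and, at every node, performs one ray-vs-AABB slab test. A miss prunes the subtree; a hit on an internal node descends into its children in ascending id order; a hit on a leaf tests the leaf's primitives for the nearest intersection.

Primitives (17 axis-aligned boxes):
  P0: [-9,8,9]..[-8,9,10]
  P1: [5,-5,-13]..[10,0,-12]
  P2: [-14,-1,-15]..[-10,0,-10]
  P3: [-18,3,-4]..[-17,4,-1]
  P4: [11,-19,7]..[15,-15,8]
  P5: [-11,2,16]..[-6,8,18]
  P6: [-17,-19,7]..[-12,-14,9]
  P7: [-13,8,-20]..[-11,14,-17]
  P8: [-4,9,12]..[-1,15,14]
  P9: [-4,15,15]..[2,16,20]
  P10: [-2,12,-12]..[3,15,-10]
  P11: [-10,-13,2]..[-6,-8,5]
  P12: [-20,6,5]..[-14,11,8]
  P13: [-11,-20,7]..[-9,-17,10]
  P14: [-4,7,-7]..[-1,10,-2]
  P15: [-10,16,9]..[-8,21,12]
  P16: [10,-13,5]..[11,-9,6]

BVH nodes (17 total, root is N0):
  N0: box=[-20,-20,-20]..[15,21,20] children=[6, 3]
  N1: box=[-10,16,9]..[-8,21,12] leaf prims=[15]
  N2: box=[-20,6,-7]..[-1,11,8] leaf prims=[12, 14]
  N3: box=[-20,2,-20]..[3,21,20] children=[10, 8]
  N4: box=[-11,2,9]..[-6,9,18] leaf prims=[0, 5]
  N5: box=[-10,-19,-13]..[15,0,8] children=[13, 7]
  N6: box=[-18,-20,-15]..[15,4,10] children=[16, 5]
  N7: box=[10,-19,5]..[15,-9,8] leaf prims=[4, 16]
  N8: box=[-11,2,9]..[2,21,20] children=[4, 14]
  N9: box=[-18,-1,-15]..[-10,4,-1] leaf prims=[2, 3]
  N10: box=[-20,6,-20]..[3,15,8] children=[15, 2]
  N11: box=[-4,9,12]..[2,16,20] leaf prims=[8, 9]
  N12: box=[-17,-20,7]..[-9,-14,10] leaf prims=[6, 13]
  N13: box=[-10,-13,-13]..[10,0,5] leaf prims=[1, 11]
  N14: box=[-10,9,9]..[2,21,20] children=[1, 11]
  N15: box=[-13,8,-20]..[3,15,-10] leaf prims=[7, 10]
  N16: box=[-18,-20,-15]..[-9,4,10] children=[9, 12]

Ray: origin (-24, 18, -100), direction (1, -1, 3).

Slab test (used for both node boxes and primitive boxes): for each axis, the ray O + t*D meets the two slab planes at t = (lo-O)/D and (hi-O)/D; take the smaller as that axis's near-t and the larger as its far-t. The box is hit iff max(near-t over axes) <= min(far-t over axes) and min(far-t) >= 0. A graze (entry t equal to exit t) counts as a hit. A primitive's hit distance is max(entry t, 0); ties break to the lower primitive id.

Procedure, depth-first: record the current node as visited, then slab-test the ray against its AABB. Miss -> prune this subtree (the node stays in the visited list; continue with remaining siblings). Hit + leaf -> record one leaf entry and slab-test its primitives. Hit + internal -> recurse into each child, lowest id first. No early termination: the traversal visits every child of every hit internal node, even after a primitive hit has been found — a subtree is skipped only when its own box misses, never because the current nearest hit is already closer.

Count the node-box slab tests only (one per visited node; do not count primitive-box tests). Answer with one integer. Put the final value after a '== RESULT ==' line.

Traverse from the root:
N0 x:[4,39] y:[-3,38] z:[80/3,40] -> hit [80/3,38], descend [3, 6]
  N3 x:[4,27] y:[-3,16] z:[80/3,40] -> miss, prune
  N6 x:[6,39] y:[14,38] z:[85/3,110/3] -> hit [85/3,110/3], descend [5, 16]
    N5 x:[14,39] y:[18,37] z:[29,36] -> hit [29,36], descend [7, 13]
      N7 x:[34,39] y:[27,37] z:[35,36] -> hit [35,36] leaf, test {P4@t=107/3, P16(miss)}
      N13 x:[14,34] y:[18,31] z:[29,35] -> hit [29,31] leaf, test {P1(miss), P11(miss)}
    N16 x:[6,15] y:[14,38] z:[85/3,110/3] -> miss, prune

Visited [0, 3, 6, 5, 7, 13, 16]. Tests: 7 box, 2 leaf. Nearest: P4.

== RESULT ==
7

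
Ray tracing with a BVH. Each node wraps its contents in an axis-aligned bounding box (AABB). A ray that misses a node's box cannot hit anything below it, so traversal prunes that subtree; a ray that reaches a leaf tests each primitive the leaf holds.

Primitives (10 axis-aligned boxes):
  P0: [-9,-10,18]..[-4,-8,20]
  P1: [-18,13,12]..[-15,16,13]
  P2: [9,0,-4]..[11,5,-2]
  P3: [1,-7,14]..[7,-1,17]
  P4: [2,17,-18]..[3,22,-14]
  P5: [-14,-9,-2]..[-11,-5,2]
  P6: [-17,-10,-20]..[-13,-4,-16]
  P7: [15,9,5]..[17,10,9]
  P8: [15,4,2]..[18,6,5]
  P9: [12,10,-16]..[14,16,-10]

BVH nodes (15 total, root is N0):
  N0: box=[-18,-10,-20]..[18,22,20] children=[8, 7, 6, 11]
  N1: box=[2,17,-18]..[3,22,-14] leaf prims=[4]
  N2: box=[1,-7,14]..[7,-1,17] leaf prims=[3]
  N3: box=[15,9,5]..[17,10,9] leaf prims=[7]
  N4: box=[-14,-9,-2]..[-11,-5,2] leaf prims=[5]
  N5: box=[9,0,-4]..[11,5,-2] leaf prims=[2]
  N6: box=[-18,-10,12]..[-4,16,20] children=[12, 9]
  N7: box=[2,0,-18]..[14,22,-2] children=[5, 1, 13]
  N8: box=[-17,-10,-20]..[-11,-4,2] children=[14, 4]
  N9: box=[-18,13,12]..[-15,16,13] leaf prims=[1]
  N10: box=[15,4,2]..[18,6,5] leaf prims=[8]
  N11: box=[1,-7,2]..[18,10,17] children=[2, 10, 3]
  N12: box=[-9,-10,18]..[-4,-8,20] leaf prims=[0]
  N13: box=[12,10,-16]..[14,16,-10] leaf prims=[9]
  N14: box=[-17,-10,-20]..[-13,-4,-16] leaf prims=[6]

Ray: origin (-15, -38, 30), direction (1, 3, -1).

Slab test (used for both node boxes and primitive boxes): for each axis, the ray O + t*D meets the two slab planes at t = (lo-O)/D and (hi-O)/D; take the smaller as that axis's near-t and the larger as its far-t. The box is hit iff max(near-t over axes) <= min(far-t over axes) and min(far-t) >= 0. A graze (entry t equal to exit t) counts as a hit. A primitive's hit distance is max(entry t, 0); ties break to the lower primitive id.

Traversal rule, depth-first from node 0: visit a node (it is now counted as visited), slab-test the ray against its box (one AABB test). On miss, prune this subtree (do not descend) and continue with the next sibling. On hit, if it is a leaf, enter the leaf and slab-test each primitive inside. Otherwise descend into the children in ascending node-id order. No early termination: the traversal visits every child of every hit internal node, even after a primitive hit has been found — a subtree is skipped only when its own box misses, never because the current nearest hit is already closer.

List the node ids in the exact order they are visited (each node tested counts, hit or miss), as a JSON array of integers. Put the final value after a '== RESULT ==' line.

Walk:
N0 x:[-3,33] y:[28/3,20] z:[10,50] -> hit [10,20], descend [6, 7, 8, 11]
  N6 x:[-3,11] y:[28/3,18] z:[10,18] -> hit [10,11], descend [9, 12]
    N9 x:[-3,0] y:[17,18] z:[17,18] -> miss, prune
    N12 x:[6,11] y:[28/3,10] z:[10,12] -> hit [10,10] leaf, test {P0@t=10}
  N7 x:[17,29] y:[38/3,20] z:[32,48] -> miss, prune
  N8 x:[-2,4] y:[28/3,34/3] z:[28,50] -> miss, prune
  N11 x:[16,33] y:[31/3,16] z:[13,28] -> hit [16,16], descend [2, 3, 10]
    N2 x:[16,22] y:[31/3,37/3] z:[13,16] -> miss, prune
    N3 x:[30,32] y:[47/3,16] z:[21,25] -> miss, prune
    N10 x:[30,33] y:[14,44/3] z:[25,28] -> miss, prune

Summary -> nodes [0, 6, 9, 12, 7, 8, 11, 2, 3, 10]; box-tests=10; leaf-entries=1; first=P0

== RESULT ==
[0, 6, 9, 12, 7, 8, 11, 2, 3, 10]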